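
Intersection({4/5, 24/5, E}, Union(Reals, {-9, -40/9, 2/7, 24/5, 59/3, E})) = {4/5, 24/5, E}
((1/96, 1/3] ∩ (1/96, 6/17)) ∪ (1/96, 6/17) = (1/96, 6/17)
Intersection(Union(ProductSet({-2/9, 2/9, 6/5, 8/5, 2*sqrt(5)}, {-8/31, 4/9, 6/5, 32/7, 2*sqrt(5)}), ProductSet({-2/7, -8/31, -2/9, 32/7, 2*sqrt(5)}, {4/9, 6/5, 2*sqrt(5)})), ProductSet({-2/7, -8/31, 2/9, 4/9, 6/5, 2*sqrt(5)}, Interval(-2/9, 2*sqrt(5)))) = ProductSet({-2/7, -8/31, 2/9, 6/5, 2*sqrt(5)}, {4/9, 6/5, 2*sqrt(5)})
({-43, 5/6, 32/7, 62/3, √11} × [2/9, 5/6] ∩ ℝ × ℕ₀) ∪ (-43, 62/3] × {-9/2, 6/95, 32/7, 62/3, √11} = (-43, 62/3] × {-9/2, 6/95, 32/7, 62/3, √11}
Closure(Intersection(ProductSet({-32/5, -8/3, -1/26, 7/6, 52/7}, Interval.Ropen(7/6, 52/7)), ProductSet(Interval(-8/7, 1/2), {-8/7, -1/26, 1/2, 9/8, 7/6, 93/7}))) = ProductSet({-1/26}, {7/6})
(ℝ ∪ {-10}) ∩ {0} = {0}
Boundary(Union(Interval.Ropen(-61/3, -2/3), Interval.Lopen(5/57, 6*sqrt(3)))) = {-61/3, -2/3, 5/57, 6*sqrt(3)}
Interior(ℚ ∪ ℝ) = ℝ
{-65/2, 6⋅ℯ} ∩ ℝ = {-65/2, 6⋅ℯ}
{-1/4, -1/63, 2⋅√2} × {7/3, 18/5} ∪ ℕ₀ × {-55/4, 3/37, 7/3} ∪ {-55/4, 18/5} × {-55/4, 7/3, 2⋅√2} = (ℕ₀ × {-55/4, 3/37, 7/3}) ∪ ({-55/4, 18/5} × {-55/4, 7/3, 2⋅√2}) ∪ ({-1/4, -1/63, 2⋅√2} × {7/3, 18/5})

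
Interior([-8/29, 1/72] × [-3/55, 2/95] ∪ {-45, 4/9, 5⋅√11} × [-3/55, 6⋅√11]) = (-8/29, 1/72) × (-3/55, 2/95)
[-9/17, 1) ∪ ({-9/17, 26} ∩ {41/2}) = [-9/17, 1)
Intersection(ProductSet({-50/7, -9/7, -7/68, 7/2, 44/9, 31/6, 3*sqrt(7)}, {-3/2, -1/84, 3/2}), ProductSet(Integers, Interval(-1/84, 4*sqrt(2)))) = EmptySet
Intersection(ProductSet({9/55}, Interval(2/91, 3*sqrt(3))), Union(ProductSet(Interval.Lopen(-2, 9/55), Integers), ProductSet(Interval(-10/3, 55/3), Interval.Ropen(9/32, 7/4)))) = ProductSet({9/55}, Union(Interval.Ropen(9/32, 7/4), Range(1, 6, 1)))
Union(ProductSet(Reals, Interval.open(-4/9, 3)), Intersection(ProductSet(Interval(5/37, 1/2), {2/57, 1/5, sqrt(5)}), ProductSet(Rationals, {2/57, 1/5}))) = ProductSet(Reals, Interval.open(-4/9, 3))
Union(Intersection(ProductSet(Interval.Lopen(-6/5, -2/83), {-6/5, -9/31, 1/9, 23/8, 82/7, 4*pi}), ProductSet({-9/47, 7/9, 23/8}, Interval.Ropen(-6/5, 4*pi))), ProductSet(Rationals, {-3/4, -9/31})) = Union(ProductSet({-9/47}, {-6/5, -9/31, 1/9, 23/8, 82/7}), ProductSet(Rationals, {-3/4, -9/31}))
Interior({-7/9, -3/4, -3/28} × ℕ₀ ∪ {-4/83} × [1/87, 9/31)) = ∅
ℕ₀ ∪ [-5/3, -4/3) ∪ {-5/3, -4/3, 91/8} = [-5/3, -4/3] ∪ ℕ₀ ∪ {91/8}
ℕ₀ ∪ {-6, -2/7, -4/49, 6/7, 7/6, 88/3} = {-6, -2/7, -4/49, 6/7, 7/6, 88/3} ∪ ℕ₀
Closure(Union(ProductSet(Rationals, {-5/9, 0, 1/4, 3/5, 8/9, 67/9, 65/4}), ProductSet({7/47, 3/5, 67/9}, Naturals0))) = Union(ProductSet({7/47, 3/5, 67/9}, Naturals0), ProductSet(Reals, {-5/9, 0, 1/4, 3/5, 8/9, 67/9, 65/4}))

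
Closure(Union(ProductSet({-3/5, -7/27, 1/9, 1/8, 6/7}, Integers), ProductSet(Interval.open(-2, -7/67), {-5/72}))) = Union(ProductSet({-3/5, -7/27, 1/9, 1/8, 6/7}, Integers), ProductSet(Interval(-2, -7/67), {-5/72}))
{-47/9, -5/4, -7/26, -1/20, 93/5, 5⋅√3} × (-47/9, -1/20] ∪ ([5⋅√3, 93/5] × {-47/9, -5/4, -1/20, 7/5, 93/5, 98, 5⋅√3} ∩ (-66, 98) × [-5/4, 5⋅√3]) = ({-47/9, -5/4, -7/26, -1/20, 93/5, 5⋅√3} × (-47/9, -1/20]) ∪ ([5⋅√3, 93/5] × {-5/4, -1/20, 7/5, 5⋅√3})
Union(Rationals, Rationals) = Rationals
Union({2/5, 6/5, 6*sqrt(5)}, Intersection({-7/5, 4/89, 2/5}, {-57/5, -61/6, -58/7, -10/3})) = {2/5, 6/5, 6*sqrt(5)}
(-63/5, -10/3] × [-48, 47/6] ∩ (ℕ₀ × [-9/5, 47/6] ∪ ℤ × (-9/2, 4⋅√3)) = {-12, -11, …, -4} × (-9/2, 4⋅√3)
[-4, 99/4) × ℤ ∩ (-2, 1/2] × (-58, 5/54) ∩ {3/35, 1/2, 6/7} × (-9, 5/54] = {3/35, 1/2} × {-8, -7, …, 0}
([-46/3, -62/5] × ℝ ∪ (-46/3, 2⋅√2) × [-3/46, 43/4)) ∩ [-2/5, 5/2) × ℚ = [-2/5, 5/2) × (ℚ ∩ [-3/46, 43/4))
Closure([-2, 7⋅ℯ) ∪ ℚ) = ℚ ∪ (-∞, ∞)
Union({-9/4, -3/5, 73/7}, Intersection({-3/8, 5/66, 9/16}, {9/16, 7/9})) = {-9/4, -3/5, 9/16, 73/7}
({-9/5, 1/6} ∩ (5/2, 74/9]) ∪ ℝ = ℝ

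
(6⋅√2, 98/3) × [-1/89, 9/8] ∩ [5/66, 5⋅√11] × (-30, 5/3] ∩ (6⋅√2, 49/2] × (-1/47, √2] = (6⋅√2, 5⋅√11] × [-1/89, 9/8]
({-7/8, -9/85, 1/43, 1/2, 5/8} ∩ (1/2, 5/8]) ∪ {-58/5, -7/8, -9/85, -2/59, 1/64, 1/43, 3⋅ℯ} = {-58/5, -7/8, -9/85, -2/59, 1/64, 1/43, 5/8, 3⋅ℯ}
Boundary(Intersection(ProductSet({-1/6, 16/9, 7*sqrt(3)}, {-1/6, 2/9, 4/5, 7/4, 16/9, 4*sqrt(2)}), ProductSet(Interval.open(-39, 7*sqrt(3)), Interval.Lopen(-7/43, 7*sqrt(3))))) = ProductSet({-1/6, 16/9}, {2/9, 4/5, 7/4, 16/9, 4*sqrt(2)})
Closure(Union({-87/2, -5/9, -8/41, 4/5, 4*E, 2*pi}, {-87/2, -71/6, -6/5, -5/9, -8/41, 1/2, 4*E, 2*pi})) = {-87/2, -71/6, -6/5, -5/9, -8/41, 1/2, 4/5, 4*E, 2*pi}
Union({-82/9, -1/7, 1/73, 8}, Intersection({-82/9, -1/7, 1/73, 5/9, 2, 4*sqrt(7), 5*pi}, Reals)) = {-82/9, -1/7, 1/73, 5/9, 2, 8, 4*sqrt(7), 5*pi}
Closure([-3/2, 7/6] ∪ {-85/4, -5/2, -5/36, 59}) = {-85/4, -5/2, 59} ∪ [-3/2, 7/6]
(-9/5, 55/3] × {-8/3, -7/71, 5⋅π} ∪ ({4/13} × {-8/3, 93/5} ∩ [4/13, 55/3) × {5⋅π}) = (-9/5, 55/3] × {-8/3, -7/71, 5⋅π}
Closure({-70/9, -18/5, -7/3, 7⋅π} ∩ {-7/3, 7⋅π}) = {-7/3, 7⋅π}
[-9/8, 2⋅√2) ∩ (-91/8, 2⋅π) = [-9/8, 2⋅√2)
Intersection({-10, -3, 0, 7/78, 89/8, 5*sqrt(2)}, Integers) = {-10, -3, 0}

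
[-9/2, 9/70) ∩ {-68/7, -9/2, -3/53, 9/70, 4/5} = {-9/2, -3/53}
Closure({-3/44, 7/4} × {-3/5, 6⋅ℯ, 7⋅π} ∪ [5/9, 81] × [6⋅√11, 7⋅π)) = ({-3/44, 7/4} × {-3/5, 6⋅ℯ, 7⋅π}) ∪ ([5/9, 81] × [6⋅√11, 7⋅π])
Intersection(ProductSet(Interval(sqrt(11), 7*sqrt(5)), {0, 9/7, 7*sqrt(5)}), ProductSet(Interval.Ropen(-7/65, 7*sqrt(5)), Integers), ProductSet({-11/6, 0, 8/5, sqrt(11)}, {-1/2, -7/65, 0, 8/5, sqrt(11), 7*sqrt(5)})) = ProductSet({sqrt(11)}, {0})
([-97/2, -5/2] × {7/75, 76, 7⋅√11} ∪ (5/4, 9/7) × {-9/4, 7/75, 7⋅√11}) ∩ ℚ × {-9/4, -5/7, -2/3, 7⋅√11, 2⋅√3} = ((ℚ ∩ [-97/2, -5/2]) × {7⋅√11}) ∪ ((ℚ ∩ (5/4, 9/7)) × {-9/4, 7⋅√11})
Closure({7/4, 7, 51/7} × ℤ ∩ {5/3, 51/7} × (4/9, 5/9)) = ∅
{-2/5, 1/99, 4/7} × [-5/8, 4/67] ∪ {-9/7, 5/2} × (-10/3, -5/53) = ({-9/7, 5/2} × (-10/3, -5/53)) ∪ ({-2/5, 1/99, 4/7} × [-5/8, 4/67])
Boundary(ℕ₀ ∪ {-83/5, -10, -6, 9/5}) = {-83/5, -10, -6, 9/5} ∪ ℕ₀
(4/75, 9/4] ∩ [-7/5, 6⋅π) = (4/75, 9/4]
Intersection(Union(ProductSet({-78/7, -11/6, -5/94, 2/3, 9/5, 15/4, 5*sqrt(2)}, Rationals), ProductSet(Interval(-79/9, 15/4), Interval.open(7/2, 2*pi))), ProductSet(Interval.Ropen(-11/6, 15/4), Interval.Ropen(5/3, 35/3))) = Union(ProductSet({-11/6, -5/94, 2/3, 9/5}, Intersection(Interval.Ropen(5/3, 35/3), Rationals)), ProductSet(Interval.Ropen(-11/6, 15/4), Interval.open(7/2, 2*pi)))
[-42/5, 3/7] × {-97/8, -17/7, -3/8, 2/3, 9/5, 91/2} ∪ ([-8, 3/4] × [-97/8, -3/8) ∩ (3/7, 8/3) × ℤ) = ((3/7, 3/4] × {-12, -11, …, -1}) ∪ ([-42/5, 3/7] × {-97/8, -17/7, -3/8, 2/3, 9/5, 91/2})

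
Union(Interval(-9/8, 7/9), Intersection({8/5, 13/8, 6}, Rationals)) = Union({8/5, 13/8, 6}, Interval(-9/8, 7/9))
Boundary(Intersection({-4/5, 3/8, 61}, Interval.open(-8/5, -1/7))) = {-4/5}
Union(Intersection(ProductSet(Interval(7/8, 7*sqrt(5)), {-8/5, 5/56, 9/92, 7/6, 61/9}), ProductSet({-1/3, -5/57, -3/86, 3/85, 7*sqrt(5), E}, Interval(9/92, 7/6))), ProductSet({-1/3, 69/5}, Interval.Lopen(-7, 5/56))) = Union(ProductSet({-1/3, 69/5}, Interval.Lopen(-7, 5/56)), ProductSet({7*sqrt(5), E}, {9/92, 7/6}))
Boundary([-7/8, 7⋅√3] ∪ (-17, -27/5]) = {-17, -27/5, -7/8, 7⋅√3}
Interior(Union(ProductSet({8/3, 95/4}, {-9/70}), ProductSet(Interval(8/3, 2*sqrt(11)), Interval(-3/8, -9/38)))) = ProductSet(Interval.open(8/3, 2*sqrt(11)), Interval.open(-3/8, -9/38))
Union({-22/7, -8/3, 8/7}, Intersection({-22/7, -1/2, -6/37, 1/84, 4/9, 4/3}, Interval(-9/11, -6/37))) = {-22/7, -8/3, -1/2, -6/37, 8/7}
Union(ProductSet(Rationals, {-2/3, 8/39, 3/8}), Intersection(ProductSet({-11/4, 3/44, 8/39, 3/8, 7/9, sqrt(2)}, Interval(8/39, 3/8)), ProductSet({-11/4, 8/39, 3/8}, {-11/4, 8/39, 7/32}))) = Union(ProductSet({-11/4, 8/39, 3/8}, {8/39, 7/32}), ProductSet(Rationals, {-2/3, 8/39, 3/8}))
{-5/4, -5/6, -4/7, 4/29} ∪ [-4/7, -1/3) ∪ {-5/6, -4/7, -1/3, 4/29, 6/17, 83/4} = {-5/4, -5/6, 4/29, 6/17, 83/4} ∪ [-4/7, -1/3]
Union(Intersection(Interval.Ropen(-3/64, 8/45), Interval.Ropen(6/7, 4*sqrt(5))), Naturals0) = Naturals0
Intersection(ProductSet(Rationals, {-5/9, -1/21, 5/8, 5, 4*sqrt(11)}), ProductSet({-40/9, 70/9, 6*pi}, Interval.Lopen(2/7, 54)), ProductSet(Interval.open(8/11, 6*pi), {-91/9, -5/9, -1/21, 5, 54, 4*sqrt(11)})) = ProductSet({70/9}, {5, 4*sqrt(11)})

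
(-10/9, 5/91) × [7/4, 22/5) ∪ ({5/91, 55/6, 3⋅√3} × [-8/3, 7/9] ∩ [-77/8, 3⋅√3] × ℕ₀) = ((-10/9, 5/91) × [7/4, 22/5)) ∪ ({5/91, 3⋅√3} × {0})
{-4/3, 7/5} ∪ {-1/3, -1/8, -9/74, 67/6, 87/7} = {-4/3, -1/3, -1/8, -9/74, 7/5, 67/6, 87/7}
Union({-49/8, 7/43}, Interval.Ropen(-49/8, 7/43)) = Interval(-49/8, 7/43)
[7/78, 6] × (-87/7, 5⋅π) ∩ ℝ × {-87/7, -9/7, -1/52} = [7/78, 6] × {-9/7, -1/52}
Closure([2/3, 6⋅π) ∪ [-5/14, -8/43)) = [-5/14, -8/43] ∪ [2/3, 6⋅π]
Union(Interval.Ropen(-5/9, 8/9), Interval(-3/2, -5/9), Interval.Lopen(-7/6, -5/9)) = Interval.Ropen(-3/2, 8/9)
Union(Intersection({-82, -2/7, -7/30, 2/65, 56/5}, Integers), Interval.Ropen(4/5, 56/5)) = Union({-82}, Interval.Ropen(4/5, 56/5))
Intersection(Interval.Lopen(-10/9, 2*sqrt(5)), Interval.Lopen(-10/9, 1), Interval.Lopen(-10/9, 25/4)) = Interval.Lopen(-10/9, 1)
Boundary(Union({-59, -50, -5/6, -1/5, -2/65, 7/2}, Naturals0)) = Union({-59, -50, -5/6, -1/5, -2/65, 7/2}, Naturals0)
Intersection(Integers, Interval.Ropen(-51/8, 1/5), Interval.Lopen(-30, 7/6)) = Range(-6, 1, 1)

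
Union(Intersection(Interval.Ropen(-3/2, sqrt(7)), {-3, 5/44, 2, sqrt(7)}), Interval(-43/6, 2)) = Interval(-43/6, 2)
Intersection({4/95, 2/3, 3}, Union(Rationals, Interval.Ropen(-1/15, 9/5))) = {4/95, 2/3, 3}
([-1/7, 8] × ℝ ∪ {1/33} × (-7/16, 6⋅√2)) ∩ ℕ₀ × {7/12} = {0, 1, …, 8} × {7/12}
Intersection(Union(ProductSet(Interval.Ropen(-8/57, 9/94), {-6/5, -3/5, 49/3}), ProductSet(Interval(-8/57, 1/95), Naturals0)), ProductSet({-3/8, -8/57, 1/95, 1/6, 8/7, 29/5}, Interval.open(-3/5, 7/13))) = ProductSet({-8/57, 1/95}, Range(0, 1, 1))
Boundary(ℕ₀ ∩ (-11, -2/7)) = ∅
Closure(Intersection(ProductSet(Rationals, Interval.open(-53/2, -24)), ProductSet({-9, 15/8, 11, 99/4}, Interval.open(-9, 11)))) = EmptySet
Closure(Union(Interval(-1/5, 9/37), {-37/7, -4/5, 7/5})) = Union({-37/7, -4/5, 7/5}, Interval(-1/5, 9/37))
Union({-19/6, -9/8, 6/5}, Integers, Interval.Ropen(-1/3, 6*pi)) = Union({-19/6, -9/8}, Integers, Interval.Ropen(-1/3, 6*pi))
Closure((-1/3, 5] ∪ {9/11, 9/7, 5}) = [-1/3, 5]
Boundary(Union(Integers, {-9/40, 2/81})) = Union({-9/40, 2/81}, Integers)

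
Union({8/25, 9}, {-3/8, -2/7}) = {-3/8, -2/7, 8/25, 9}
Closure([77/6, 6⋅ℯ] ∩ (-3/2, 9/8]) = ∅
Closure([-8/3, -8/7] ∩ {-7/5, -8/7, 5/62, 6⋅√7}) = {-7/5, -8/7}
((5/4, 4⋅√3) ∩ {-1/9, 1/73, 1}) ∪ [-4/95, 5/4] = [-4/95, 5/4]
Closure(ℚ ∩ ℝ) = ℝ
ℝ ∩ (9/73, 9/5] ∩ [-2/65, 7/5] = (9/73, 7/5]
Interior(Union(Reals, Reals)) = Reals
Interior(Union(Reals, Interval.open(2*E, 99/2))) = Interval(-oo, oo)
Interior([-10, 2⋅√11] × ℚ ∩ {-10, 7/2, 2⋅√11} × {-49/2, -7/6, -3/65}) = ∅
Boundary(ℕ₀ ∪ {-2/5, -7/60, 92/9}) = {-2/5, -7/60, 92/9} ∪ ℕ₀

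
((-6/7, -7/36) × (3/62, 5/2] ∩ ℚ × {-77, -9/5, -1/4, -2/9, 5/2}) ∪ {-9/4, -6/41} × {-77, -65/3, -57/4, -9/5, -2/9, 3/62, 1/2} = ((ℚ ∩ (-6/7, -7/36)) × {5/2}) ∪ ({-9/4, -6/41} × {-77, -65/3, -57/4, -9/5, -2/9, 3/62, 1/2})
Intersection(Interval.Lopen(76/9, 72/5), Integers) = Range(9, 15, 1)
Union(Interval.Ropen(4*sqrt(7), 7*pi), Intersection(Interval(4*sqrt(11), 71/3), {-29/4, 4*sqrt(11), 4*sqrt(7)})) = Interval.Ropen(4*sqrt(7), 7*pi)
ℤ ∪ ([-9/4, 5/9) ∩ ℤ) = ℤ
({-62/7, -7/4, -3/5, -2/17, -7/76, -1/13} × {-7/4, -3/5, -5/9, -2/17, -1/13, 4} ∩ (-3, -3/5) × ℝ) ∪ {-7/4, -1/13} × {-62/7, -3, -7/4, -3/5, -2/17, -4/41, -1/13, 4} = ({-7/4} × {-7/4, -3/5, -5/9, -2/17, -1/13, 4}) ∪ ({-7/4, -1/13} × {-62/7, -3, -7/4, -3/5, -2/17, -4/41, -1/13, 4})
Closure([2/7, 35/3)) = [2/7, 35/3]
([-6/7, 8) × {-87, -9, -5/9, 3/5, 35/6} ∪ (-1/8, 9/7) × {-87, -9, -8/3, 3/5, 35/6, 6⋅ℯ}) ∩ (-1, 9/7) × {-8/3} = (-1/8, 9/7) × {-8/3}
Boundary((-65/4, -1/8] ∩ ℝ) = {-65/4, -1/8}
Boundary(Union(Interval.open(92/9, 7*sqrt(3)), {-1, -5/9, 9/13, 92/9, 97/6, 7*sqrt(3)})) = {-1, -5/9, 9/13, 92/9, 97/6, 7*sqrt(3)}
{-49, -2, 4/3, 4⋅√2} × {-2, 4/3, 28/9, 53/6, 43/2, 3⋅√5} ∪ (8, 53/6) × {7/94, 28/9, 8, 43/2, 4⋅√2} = ((8, 53/6) × {7/94, 28/9, 8, 43/2, 4⋅√2}) ∪ ({-49, -2, 4/3, 4⋅√2} × {-2, 4/3, 28/9, 53/6, 43/2, 3⋅√5})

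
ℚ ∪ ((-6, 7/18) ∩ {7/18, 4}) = ℚ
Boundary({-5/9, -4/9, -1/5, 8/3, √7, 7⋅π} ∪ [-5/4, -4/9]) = {-5/4, -4/9, -1/5, 8/3, √7, 7⋅π}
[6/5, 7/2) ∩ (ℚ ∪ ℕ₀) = ℚ ∩ [6/5, 7/2)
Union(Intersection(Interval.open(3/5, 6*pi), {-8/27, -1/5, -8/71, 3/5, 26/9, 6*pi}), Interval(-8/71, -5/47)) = Union({26/9}, Interval(-8/71, -5/47))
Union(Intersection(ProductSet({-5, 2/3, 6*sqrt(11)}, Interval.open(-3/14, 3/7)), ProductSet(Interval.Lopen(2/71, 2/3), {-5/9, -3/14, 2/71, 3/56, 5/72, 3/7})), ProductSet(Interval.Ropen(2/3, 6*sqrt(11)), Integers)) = Union(ProductSet({2/3}, {2/71, 3/56, 5/72}), ProductSet(Interval.Ropen(2/3, 6*sqrt(11)), Integers))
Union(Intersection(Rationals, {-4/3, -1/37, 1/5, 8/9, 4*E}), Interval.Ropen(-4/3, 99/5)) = Interval.Ropen(-4/3, 99/5)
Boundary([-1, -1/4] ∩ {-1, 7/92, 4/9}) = {-1}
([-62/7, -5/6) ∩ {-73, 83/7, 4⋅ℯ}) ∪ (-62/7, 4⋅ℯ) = (-62/7, 4⋅ℯ)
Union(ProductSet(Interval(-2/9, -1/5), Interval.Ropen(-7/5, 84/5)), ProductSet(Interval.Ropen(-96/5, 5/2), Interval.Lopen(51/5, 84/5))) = Union(ProductSet(Interval.Ropen(-96/5, 5/2), Interval.Lopen(51/5, 84/5)), ProductSet(Interval(-2/9, -1/5), Interval.Ropen(-7/5, 84/5)))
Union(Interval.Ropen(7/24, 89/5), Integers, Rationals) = Union(Interval(7/24, 89/5), Rationals)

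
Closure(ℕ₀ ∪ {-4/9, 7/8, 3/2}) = {-4/9, 7/8, 3/2} ∪ ℕ₀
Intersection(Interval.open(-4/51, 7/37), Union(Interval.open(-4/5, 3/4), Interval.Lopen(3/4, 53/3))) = Interval.open(-4/51, 7/37)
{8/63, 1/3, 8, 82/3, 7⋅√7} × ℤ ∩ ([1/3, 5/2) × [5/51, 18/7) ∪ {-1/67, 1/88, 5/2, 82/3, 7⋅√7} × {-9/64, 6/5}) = {1/3} × {1, 2}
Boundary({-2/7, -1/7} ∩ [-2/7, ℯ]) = {-2/7, -1/7}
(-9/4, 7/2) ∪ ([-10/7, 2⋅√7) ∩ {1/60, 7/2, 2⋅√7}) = (-9/4, 7/2]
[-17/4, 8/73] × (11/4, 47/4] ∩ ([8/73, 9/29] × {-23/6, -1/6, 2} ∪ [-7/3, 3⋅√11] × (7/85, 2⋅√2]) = [-7/3, 8/73] × (11/4, 2⋅√2]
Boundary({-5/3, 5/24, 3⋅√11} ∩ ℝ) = {-5/3, 5/24, 3⋅√11}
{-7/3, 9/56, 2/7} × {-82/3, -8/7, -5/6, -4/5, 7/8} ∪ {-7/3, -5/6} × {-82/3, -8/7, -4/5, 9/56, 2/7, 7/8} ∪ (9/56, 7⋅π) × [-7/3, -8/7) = ({-7/3, -5/6} × {-82/3, -8/7, -4/5, 9/56, 2/7, 7/8}) ∪ ({-7/3, 9/56, 2/7} × {-82/3, -8/7, -5/6, -4/5, 7/8}) ∪ ((9/56, 7⋅π) × [-7/3, -8/7))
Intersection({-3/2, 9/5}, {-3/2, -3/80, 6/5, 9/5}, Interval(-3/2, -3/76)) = {-3/2}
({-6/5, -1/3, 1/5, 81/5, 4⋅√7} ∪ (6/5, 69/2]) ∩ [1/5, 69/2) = {1/5} ∪ (6/5, 69/2)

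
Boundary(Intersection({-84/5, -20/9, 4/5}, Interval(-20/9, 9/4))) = {-20/9, 4/5}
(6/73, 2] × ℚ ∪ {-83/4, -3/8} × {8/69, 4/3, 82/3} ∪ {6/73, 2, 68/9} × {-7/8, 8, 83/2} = ((6/73, 2] × ℚ) ∪ ({-83/4, -3/8} × {8/69, 4/3, 82/3}) ∪ ({6/73, 2, 68/9} × {-7/8, 8, 83/2})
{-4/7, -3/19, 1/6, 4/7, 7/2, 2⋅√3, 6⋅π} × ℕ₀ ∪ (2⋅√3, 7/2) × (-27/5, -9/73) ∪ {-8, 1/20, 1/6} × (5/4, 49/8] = ({-8, 1/20, 1/6} × (5/4, 49/8]) ∪ ((2⋅√3, 7/2) × (-27/5, -9/73)) ∪ ({-4/7, -3/19, 1/6, 4/7, 7/2, 2⋅√3, 6⋅π} × ℕ₀)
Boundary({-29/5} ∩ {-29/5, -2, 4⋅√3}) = {-29/5}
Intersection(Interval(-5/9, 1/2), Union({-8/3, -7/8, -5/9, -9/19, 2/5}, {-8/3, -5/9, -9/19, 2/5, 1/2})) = {-5/9, -9/19, 2/5, 1/2}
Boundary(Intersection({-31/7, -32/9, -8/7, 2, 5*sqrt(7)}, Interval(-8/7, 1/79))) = {-8/7}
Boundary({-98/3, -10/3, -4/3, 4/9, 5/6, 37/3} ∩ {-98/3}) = {-98/3}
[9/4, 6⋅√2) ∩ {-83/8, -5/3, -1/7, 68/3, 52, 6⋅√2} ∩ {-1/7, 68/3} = ∅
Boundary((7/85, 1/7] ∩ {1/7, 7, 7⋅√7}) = {1/7}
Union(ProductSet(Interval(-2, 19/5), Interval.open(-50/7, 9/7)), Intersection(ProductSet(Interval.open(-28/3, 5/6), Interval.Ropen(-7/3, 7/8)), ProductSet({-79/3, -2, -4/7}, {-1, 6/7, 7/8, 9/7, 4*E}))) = ProductSet(Interval(-2, 19/5), Interval.open(-50/7, 9/7))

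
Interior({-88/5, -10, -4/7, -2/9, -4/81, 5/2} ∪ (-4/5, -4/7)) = (-4/5, -4/7)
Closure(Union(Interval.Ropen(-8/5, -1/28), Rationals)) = Union(Interval(-oo, oo), Rationals)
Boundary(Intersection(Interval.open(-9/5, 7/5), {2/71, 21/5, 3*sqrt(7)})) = {2/71}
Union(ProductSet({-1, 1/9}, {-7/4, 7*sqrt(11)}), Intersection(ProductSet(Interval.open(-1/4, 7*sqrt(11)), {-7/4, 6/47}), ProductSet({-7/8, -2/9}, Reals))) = Union(ProductSet({-2/9}, {-7/4, 6/47}), ProductSet({-1, 1/9}, {-7/4, 7*sqrt(11)}))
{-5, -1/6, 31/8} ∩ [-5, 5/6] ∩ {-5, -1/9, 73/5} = {-5}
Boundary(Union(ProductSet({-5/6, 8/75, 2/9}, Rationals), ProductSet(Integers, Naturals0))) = Union(ProductSet({-5/6, 8/75, 2/9}, Reals), ProductSet(Integers, Naturals0))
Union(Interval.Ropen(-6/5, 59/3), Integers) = Union(Integers, Interval.Ropen(-6/5, 59/3))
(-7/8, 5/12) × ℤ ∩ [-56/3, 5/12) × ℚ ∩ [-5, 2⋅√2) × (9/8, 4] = (-7/8, 5/12) × {2, 3, 4}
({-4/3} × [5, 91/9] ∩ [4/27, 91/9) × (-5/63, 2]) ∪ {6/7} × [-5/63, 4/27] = {6/7} × [-5/63, 4/27]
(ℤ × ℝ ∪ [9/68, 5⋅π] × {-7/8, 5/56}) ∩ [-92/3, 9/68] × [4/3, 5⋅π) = {-30, -29, …, 0} × [4/3, 5⋅π)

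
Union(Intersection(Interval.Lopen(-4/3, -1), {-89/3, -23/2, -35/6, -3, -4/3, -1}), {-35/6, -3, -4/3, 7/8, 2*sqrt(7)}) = {-35/6, -3, -4/3, -1, 7/8, 2*sqrt(7)}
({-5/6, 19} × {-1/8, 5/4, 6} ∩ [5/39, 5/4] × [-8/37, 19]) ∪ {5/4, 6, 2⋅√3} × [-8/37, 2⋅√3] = {5/4, 6, 2⋅√3} × [-8/37, 2⋅√3]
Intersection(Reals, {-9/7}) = {-9/7}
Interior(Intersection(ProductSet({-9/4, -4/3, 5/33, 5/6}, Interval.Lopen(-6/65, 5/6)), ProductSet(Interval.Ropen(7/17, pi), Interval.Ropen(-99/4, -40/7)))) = EmptySet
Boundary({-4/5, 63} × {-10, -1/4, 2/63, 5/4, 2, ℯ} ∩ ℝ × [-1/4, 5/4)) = {-4/5, 63} × {-1/4, 2/63}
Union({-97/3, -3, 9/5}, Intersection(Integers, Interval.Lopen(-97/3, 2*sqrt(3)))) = Union({-97/3, 9/5}, Range(-32, 4, 1))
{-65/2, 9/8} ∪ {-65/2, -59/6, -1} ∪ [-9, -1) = {-65/2, -59/6, 9/8} ∪ [-9, -1]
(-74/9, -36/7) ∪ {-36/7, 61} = (-74/9, -36/7] ∪ {61}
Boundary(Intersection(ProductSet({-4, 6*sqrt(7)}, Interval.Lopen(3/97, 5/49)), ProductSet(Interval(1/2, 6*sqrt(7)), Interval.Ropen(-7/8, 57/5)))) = ProductSet({6*sqrt(7)}, Interval(3/97, 5/49))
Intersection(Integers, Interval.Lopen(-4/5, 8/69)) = Range(0, 1, 1)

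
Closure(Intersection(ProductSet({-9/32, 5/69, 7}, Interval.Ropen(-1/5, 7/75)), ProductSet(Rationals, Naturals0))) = ProductSet({-9/32, 5/69, 7}, Range(0, 1, 1))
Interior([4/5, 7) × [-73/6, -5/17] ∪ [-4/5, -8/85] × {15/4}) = (4/5, 7) × (-73/6, -5/17)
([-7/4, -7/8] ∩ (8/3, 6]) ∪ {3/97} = {3/97}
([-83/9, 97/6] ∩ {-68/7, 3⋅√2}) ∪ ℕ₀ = ℕ₀ ∪ {3⋅√2}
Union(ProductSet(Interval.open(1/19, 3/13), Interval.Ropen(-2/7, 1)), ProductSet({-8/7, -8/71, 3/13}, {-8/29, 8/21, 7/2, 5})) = Union(ProductSet({-8/7, -8/71, 3/13}, {-8/29, 8/21, 7/2, 5}), ProductSet(Interval.open(1/19, 3/13), Interval.Ropen(-2/7, 1)))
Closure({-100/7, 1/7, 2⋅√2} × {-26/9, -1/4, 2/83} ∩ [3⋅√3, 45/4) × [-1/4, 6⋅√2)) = ∅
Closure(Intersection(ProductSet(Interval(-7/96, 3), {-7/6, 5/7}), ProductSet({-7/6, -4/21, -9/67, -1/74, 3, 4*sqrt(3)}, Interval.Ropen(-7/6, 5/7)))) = ProductSet({-1/74, 3}, {-7/6})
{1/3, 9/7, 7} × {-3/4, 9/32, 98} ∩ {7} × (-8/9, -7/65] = {7} × {-3/4}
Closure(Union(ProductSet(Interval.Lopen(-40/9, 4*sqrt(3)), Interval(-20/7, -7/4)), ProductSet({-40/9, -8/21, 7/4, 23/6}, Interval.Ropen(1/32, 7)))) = Union(ProductSet({-40/9, -8/21, 7/4, 23/6}, Interval(1/32, 7)), ProductSet(Interval(-40/9, 4*sqrt(3)), Interval(-20/7, -7/4)))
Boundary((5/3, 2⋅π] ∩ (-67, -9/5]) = ∅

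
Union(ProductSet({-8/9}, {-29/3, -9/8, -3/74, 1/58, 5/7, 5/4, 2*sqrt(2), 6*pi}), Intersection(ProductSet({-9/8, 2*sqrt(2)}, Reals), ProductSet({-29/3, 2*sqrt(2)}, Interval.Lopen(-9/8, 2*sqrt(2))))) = Union(ProductSet({-8/9}, {-29/3, -9/8, -3/74, 1/58, 5/7, 5/4, 2*sqrt(2), 6*pi}), ProductSet({2*sqrt(2)}, Interval.Lopen(-9/8, 2*sqrt(2))))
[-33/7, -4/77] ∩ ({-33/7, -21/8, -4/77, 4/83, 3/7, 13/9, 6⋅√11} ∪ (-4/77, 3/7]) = {-33/7, -21/8, -4/77}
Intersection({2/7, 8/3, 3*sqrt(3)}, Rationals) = {2/7, 8/3}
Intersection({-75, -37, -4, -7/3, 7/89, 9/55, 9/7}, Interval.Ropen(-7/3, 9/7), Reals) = {-7/3, 7/89, 9/55}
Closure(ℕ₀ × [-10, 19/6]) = ℕ₀ × [-10, 19/6]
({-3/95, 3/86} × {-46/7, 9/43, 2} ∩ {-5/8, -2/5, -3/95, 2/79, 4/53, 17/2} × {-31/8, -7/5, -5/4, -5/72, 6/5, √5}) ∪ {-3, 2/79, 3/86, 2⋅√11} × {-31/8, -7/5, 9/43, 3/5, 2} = {-3, 2/79, 3/86, 2⋅√11} × {-31/8, -7/5, 9/43, 3/5, 2}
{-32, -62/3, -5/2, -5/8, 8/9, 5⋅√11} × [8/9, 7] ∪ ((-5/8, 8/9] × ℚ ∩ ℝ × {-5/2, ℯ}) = ((-5/8, 8/9] × {-5/2}) ∪ ({-32, -62/3, -5/2, -5/8, 8/9, 5⋅√11} × [8/9, 7])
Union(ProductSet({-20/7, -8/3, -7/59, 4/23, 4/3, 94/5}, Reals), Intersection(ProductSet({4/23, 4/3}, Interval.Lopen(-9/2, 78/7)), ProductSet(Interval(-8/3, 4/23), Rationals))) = ProductSet({-20/7, -8/3, -7/59, 4/23, 4/3, 94/5}, Reals)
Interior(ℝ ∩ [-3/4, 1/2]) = (-3/4, 1/2)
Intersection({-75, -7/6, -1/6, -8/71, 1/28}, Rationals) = {-75, -7/6, -1/6, -8/71, 1/28}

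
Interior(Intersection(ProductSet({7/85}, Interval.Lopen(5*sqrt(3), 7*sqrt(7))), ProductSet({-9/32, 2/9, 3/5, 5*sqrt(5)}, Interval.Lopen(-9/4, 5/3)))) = EmptySet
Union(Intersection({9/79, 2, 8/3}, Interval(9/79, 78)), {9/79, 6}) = {9/79, 2, 8/3, 6}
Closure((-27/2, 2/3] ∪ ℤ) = ℤ ∪ [-27/2, 2/3]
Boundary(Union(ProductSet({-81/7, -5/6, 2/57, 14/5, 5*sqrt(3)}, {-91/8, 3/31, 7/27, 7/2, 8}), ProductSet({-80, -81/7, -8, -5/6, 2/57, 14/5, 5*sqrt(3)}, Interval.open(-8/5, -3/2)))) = Union(ProductSet({-81/7, -5/6, 2/57, 14/5, 5*sqrt(3)}, {-91/8, 3/31, 7/27, 7/2, 8}), ProductSet({-80, -81/7, -8, -5/6, 2/57, 14/5, 5*sqrt(3)}, Interval(-8/5, -3/2)))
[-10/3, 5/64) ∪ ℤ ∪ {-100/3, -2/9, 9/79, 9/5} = ℤ ∪ {-100/3, 9/79, 9/5} ∪ [-10/3, 5/64)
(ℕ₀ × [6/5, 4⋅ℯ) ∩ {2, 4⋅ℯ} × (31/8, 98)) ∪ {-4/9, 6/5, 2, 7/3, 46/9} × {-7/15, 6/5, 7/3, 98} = ({2} × (31/8, 4⋅ℯ)) ∪ ({-4/9, 6/5, 2, 7/3, 46/9} × {-7/15, 6/5, 7/3, 98})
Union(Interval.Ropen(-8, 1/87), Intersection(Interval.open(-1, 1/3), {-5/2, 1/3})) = Interval.Ropen(-8, 1/87)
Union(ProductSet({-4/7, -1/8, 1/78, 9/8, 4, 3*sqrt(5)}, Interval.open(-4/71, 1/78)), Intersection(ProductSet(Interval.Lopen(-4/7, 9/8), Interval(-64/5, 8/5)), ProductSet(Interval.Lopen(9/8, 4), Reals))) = ProductSet({-4/7, -1/8, 1/78, 9/8, 4, 3*sqrt(5)}, Interval.open(-4/71, 1/78))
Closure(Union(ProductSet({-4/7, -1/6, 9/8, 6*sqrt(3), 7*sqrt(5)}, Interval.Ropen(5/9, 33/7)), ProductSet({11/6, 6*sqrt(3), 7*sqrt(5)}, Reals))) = Union(ProductSet({11/6, 6*sqrt(3), 7*sqrt(5)}, Reals), ProductSet({-4/7, -1/6, 9/8, 6*sqrt(3), 7*sqrt(5)}, Interval(5/9, 33/7)))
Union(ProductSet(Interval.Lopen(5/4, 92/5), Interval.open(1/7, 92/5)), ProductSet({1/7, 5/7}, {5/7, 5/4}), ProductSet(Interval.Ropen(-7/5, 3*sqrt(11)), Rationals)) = Union(ProductSet(Interval.Ropen(-7/5, 3*sqrt(11)), Rationals), ProductSet(Interval.Lopen(5/4, 92/5), Interval.open(1/7, 92/5)))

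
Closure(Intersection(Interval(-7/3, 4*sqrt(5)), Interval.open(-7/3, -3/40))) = Interval(-7/3, -3/40)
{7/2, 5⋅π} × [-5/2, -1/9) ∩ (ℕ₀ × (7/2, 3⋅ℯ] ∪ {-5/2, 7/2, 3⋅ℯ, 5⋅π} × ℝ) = {7/2, 5⋅π} × [-5/2, -1/9)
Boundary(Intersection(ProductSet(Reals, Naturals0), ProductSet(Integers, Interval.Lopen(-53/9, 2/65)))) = ProductSet(Integers, Range(0, 1, 1))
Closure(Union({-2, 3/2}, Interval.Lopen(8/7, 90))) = Union({-2}, Interval(8/7, 90))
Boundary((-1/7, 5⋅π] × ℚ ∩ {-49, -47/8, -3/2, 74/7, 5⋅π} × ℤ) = {74/7, 5⋅π} × ℤ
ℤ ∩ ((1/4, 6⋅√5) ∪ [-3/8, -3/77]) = {1, 2, …, 13}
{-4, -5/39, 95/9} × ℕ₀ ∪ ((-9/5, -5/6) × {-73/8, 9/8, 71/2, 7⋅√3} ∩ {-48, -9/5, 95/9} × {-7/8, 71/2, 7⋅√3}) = {-4, -5/39, 95/9} × ℕ₀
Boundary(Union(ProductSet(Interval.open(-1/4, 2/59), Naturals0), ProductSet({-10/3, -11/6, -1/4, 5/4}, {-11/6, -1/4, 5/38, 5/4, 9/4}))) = Union(ProductSet({-10/3, -11/6, -1/4, 5/4}, {-11/6, -1/4, 5/38, 5/4, 9/4}), ProductSet(Interval(-1/4, 2/59), Naturals0))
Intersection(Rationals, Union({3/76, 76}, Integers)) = Union({3/76}, Integers)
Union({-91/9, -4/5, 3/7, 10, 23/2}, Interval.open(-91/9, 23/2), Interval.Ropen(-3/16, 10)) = Interval(-91/9, 23/2)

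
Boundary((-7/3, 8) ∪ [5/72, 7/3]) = {-7/3, 8}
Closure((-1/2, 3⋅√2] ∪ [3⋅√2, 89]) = [-1/2, 89]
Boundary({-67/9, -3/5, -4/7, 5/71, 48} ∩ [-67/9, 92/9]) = {-67/9, -3/5, -4/7, 5/71}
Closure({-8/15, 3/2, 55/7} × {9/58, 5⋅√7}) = {-8/15, 3/2, 55/7} × {9/58, 5⋅√7}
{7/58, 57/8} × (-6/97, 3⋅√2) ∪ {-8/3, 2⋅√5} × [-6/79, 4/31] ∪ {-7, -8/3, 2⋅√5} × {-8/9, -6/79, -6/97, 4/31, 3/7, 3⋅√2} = ({-8/3, 2⋅√5} × [-6/79, 4/31]) ∪ ({7/58, 57/8} × (-6/97, 3⋅√2)) ∪ ({-7, -8/3, 2⋅√5} × {-8/9, -6/79, -6/97, 4/31, 3/7, 3⋅√2})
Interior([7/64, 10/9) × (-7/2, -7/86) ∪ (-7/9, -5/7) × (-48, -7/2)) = ((-7/9, -5/7) × (-48, -7/2)) ∪ ((7/64, 10/9) × (-7/2, -7/86))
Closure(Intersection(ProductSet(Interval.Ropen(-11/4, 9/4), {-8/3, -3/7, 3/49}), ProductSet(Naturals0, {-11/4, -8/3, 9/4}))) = ProductSet(Range(0, 3, 1), {-8/3})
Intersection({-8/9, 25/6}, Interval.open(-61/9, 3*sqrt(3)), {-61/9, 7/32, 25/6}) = {25/6}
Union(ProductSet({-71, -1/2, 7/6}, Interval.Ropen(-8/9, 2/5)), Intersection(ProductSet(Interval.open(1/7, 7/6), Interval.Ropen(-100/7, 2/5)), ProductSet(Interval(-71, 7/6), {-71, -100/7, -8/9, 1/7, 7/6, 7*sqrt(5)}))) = Union(ProductSet({-71, -1/2, 7/6}, Interval.Ropen(-8/9, 2/5)), ProductSet(Interval.open(1/7, 7/6), {-100/7, -8/9, 1/7}))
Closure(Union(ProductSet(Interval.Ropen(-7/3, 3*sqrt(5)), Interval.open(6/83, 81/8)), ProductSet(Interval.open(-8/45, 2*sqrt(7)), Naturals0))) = Union(ProductSet({-7/3, 3*sqrt(5)}, Interval(6/83, 81/8)), ProductSet(Interval(-7/3, 3*sqrt(5)), {6/83, 81/8}), ProductSet(Interval.Ropen(-7/3, 3*sqrt(5)), Interval.open(6/83, 81/8)), ProductSet(Interval(-8/45, 2*sqrt(7)), Complement(Naturals0, Interval.open(6/83, 81/8))), ProductSet(Interval.open(-8/45, 2*sqrt(7)), Naturals0))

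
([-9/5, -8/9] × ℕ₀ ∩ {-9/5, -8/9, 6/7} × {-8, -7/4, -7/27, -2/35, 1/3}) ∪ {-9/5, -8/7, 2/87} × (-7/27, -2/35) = {-9/5, -8/7, 2/87} × (-7/27, -2/35)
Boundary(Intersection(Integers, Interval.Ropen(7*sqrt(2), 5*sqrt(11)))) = Range(10, 17, 1)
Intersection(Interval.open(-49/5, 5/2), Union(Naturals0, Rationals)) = Intersection(Interval.open(-49/5, 5/2), Rationals)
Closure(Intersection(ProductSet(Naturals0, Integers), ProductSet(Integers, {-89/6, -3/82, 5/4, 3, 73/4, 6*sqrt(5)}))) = ProductSet(Naturals0, {3})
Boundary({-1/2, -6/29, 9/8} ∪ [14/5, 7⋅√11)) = {-1/2, -6/29, 9/8, 14/5, 7⋅√11}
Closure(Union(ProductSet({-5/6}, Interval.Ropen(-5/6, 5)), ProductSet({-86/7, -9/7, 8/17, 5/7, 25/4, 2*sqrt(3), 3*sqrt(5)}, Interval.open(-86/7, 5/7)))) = Union(ProductSet({-5/6}, Interval(-5/6, 5)), ProductSet({-86/7, -9/7, 8/17, 5/7, 25/4, 2*sqrt(3), 3*sqrt(5)}, Interval(-86/7, 5/7)))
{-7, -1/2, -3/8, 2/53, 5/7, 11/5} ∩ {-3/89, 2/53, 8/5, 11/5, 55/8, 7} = {2/53, 11/5}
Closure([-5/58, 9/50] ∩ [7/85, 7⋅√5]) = [7/85, 9/50]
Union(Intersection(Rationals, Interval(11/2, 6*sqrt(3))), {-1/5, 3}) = Union({-1/5, 3}, Intersection(Interval(11/2, 6*sqrt(3)), Rationals))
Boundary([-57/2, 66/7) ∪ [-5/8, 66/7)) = {-57/2, 66/7}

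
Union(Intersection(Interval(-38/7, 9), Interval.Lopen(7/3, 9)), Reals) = Interval(-oo, oo)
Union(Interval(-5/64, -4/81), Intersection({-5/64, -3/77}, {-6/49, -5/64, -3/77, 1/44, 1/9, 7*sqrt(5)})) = Union({-3/77}, Interval(-5/64, -4/81))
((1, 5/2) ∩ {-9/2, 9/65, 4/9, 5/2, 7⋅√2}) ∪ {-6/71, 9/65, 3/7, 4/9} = {-6/71, 9/65, 3/7, 4/9}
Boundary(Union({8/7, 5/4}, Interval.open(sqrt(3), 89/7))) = {8/7, 5/4, 89/7, sqrt(3)}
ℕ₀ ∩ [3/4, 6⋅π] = {1, 2, …, 18}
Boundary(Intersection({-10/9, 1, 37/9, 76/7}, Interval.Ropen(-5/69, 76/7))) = {1, 37/9}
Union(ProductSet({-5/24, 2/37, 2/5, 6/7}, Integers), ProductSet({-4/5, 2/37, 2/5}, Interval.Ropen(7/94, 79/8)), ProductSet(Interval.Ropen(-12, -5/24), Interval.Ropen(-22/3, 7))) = Union(ProductSet({-4/5, 2/37, 2/5}, Interval.Ropen(7/94, 79/8)), ProductSet({-5/24, 2/37, 2/5, 6/7}, Integers), ProductSet(Interval.Ropen(-12, -5/24), Interval.Ropen(-22/3, 7)))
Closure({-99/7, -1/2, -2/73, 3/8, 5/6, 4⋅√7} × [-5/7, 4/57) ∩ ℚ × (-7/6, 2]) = {-99/7, -1/2, -2/73, 3/8, 5/6} × [-5/7, 4/57]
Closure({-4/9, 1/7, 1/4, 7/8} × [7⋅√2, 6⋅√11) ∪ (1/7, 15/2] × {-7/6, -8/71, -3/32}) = ([1/7, 15/2] × {-7/6, -8/71, -3/32}) ∪ ({-4/9, 1/7, 1/4, 7/8} × [7⋅√2, 6⋅√11])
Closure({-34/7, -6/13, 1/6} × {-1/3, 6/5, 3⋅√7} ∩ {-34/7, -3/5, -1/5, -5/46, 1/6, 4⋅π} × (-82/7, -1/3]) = {-34/7, 1/6} × {-1/3}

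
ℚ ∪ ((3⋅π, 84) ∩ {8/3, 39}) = ℚ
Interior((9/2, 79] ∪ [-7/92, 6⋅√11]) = (-7/92, 79)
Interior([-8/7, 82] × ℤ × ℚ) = ∅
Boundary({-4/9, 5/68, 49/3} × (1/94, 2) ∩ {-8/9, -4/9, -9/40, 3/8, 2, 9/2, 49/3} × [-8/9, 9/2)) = {-4/9, 49/3} × [1/94, 2]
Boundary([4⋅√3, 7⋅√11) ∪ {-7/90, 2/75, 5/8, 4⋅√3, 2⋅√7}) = {-7/90, 2/75, 5/8, 7⋅√11, 4⋅√3, 2⋅√7}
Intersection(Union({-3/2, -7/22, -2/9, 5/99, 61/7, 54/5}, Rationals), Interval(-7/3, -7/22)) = Intersection(Interval(-7/3, -7/22), Rationals)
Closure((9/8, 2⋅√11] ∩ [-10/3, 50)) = [9/8, 2⋅√11]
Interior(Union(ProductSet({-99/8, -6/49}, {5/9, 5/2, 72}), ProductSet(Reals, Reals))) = ProductSet(Reals, Reals)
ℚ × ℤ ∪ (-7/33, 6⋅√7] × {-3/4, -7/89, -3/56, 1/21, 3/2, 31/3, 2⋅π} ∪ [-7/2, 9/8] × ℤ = ((ℚ ∪ [-7/2, 9/8]) × ℤ) ∪ ((-7/33, 6⋅√7] × {-3/4, -7/89, -3/56, 1/21, 3/2, 31/3, 2⋅π})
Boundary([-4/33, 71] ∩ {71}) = {71}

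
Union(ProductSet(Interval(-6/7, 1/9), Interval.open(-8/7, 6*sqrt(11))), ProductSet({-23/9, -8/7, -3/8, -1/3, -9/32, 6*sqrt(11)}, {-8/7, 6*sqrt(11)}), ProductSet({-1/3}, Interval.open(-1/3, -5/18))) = Union(ProductSet({-23/9, -8/7, -3/8, -1/3, -9/32, 6*sqrt(11)}, {-8/7, 6*sqrt(11)}), ProductSet(Interval(-6/7, 1/9), Interval.open(-8/7, 6*sqrt(11))))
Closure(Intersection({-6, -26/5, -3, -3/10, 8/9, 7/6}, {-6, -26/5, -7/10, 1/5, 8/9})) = {-6, -26/5, 8/9}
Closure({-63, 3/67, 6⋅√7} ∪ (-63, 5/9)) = [-63, 5/9] ∪ {6⋅√7}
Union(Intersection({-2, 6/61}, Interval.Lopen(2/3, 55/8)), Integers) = Integers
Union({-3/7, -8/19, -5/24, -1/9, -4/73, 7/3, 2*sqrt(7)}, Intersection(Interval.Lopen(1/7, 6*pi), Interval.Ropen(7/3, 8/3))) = Union({-3/7, -8/19, -5/24, -1/9, -4/73, 2*sqrt(7)}, Interval.Ropen(7/3, 8/3))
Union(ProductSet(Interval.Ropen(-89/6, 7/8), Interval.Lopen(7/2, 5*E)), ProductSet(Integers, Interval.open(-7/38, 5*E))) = Union(ProductSet(Integers, Interval.open(-7/38, 5*E)), ProductSet(Interval.Ropen(-89/6, 7/8), Interval.Lopen(7/2, 5*E)))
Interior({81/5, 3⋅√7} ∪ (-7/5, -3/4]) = (-7/5, -3/4)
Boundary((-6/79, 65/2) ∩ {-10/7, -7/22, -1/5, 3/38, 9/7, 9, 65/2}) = {3/38, 9/7, 9}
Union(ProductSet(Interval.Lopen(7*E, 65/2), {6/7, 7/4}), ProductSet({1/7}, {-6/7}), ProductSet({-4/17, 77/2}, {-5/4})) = Union(ProductSet({1/7}, {-6/7}), ProductSet({-4/17, 77/2}, {-5/4}), ProductSet(Interval.Lopen(7*E, 65/2), {6/7, 7/4}))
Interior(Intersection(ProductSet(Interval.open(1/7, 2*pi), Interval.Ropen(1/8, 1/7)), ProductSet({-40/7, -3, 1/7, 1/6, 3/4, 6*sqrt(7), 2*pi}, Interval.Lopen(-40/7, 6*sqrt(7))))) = EmptySet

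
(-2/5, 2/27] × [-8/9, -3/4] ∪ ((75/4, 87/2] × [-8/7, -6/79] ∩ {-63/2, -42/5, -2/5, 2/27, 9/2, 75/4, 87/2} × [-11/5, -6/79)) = ({87/2} × [-8/7, -6/79)) ∪ ((-2/5, 2/27] × [-8/9, -3/4])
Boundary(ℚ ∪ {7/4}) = ℝ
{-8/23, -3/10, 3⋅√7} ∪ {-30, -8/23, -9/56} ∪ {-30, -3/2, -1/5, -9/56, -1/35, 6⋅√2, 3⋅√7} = {-30, -3/2, -8/23, -3/10, -1/5, -9/56, -1/35, 6⋅√2, 3⋅√7}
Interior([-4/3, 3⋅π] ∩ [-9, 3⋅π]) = (-4/3, 3⋅π)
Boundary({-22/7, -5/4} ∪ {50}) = {-22/7, -5/4, 50}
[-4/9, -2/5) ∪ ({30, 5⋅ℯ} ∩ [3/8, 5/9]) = [-4/9, -2/5)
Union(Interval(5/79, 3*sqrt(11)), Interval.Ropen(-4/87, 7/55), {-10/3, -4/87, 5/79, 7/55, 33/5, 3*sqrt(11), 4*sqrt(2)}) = Union({-10/3}, Interval(-4/87, 3*sqrt(11)))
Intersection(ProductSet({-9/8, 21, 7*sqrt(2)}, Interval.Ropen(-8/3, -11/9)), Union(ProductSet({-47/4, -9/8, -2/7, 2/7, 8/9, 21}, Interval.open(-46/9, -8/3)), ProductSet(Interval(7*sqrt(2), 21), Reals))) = ProductSet({21, 7*sqrt(2)}, Interval.Ropen(-8/3, -11/9))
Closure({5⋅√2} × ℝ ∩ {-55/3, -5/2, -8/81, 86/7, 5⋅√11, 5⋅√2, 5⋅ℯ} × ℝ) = {5⋅√2} × ℝ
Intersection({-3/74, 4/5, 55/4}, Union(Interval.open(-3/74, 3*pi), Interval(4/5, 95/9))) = {4/5}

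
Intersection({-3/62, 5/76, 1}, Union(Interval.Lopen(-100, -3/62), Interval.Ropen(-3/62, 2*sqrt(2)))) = {-3/62, 5/76, 1}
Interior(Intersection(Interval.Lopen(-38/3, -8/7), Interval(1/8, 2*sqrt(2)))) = EmptySet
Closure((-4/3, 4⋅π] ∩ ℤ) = {-1, 0, …, 12}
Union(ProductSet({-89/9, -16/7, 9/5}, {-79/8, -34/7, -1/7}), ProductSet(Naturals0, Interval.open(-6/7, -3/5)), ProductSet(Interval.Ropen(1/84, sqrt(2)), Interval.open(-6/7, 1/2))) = Union(ProductSet({-89/9, -16/7, 9/5}, {-79/8, -34/7, -1/7}), ProductSet(Interval.Ropen(1/84, sqrt(2)), Interval.open(-6/7, 1/2)), ProductSet(Naturals0, Interval.open(-6/7, -3/5)))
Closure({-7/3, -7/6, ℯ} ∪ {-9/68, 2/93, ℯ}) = {-7/3, -7/6, -9/68, 2/93, ℯ}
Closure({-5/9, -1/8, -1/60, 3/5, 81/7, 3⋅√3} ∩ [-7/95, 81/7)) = {-1/60, 3/5, 3⋅√3}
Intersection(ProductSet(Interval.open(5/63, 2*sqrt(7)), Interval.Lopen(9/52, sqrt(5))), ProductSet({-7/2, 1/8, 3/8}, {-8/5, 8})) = EmptySet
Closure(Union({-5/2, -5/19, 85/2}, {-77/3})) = {-77/3, -5/2, -5/19, 85/2}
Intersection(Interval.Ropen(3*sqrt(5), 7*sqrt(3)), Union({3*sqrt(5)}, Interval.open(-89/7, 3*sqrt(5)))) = {3*sqrt(5)}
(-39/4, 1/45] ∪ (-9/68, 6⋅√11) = (-39/4, 6⋅√11)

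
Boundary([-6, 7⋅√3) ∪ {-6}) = {-6, 7⋅√3}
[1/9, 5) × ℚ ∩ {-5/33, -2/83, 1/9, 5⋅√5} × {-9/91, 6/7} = {1/9} × {-9/91, 6/7}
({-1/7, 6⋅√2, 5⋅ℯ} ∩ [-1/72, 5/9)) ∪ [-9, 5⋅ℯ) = [-9, 5⋅ℯ)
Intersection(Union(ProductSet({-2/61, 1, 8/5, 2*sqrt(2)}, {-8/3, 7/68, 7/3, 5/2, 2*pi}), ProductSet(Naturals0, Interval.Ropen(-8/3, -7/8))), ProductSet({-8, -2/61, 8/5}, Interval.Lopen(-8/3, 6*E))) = ProductSet({-2/61, 8/5}, {7/68, 7/3, 5/2, 2*pi})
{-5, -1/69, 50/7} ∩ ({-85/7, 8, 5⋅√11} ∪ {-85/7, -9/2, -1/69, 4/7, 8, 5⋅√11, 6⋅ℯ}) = {-1/69}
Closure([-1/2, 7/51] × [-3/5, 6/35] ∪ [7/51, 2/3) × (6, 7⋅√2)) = ([-1/2, 7/51] × [-3/5, 6/35]) ∪ ({7/51, 2/3} × [6, 7⋅√2]) ∪ ([7/51, 2/3] × {6, 7⋅√2}) ∪ ([7/51, 2/3) × (6, 7⋅√2))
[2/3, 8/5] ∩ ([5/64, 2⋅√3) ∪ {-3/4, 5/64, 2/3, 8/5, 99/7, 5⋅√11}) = [2/3, 8/5]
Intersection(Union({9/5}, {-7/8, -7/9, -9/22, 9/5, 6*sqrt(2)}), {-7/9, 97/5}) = {-7/9}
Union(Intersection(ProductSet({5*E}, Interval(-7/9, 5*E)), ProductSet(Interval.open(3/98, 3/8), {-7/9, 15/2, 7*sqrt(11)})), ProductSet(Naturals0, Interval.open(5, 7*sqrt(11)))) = ProductSet(Naturals0, Interval.open(5, 7*sqrt(11)))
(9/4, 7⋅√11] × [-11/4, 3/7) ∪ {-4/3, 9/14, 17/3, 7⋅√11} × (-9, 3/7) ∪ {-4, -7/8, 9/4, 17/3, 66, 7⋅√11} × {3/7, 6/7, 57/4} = ({-4/3, 9/14, 17/3, 7⋅√11} × (-9, 3/7)) ∪ ((9/4, 7⋅√11] × [-11/4, 3/7)) ∪ ({-4, -7/8, 9/4, 17/3, 66, 7⋅√11} × {3/7, 6/7, 57/4})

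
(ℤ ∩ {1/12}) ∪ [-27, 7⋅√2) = [-27, 7⋅√2)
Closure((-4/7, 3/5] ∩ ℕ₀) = {0}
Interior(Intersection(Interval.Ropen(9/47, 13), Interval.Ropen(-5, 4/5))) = Interval.open(9/47, 4/5)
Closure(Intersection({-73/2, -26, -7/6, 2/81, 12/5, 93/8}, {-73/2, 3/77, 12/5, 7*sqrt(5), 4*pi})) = {-73/2, 12/5}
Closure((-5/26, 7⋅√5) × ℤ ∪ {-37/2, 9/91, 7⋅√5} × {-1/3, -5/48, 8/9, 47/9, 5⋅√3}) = ([-5/26, 7⋅√5] × ℤ) ∪ ({-37/2, 9/91, 7⋅√5} × {-1/3, -5/48, 8/9, 47/9, 5⋅√3})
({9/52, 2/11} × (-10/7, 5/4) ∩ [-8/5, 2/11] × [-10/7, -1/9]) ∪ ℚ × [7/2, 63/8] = (ℚ × [7/2, 63/8]) ∪ ({9/52, 2/11} × (-10/7, -1/9])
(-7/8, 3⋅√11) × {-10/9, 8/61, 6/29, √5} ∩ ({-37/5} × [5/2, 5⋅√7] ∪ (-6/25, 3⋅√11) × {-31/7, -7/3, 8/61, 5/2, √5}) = (-6/25, 3⋅√11) × {8/61, √5}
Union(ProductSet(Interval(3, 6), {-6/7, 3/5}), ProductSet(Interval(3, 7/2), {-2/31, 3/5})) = Union(ProductSet(Interval(3, 7/2), {-2/31, 3/5}), ProductSet(Interval(3, 6), {-6/7, 3/5}))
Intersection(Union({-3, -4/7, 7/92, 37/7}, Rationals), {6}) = {6}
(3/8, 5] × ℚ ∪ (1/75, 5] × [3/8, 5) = ((3/8, 5] × ℚ) ∪ ((1/75, 5] × [3/8, 5))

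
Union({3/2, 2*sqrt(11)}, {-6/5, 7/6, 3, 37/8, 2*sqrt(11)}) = {-6/5, 7/6, 3/2, 3, 37/8, 2*sqrt(11)}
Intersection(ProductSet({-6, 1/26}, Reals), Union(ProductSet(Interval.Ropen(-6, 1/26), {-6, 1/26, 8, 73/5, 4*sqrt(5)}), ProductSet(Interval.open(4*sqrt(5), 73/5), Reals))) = ProductSet({-6}, {-6, 1/26, 8, 73/5, 4*sqrt(5)})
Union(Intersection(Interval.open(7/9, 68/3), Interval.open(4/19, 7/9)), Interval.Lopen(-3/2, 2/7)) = Interval.Lopen(-3/2, 2/7)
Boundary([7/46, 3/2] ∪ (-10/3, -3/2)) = {-10/3, -3/2, 7/46, 3/2}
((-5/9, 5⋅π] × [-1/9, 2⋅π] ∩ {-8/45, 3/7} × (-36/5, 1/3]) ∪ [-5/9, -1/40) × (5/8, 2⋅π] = ({-8/45, 3/7} × [-1/9, 1/3]) ∪ ([-5/9, -1/40) × (5/8, 2⋅π])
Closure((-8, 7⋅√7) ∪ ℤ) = ℤ ∪ [-8, 7⋅√7]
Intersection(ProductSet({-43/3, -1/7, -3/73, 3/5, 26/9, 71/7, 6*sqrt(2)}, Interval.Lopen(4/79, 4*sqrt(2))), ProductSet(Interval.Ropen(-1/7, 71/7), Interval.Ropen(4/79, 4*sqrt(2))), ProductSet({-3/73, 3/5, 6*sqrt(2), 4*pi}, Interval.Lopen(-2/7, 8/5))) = ProductSet({-3/73, 3/5, 6*sqrt(2)}, Interval.Lopen(4/79, 8/5))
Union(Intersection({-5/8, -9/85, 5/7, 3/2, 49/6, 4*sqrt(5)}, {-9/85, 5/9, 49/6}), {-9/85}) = {-9/85, 49/6}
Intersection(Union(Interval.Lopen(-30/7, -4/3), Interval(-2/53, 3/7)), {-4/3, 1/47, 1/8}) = {-4/3, 1/47, 1/8}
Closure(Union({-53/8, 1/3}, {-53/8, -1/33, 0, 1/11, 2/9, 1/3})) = {-53/8, -1/33, 0, 1/11, 2/9, 1/3}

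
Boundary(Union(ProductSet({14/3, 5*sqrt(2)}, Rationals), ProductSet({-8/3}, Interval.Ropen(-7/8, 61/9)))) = Union(ProductSet({-8/3}, Interval(-7/8, 61/9)), ProductSet({14/3, 5*sqrt(2)}, Reals))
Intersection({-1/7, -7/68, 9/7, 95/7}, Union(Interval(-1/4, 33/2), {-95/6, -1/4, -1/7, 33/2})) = {-1/7, -7/68, 9/7, 95/7}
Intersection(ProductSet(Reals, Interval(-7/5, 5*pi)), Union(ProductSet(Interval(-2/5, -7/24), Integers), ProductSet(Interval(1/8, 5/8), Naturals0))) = Union(ProductSet(Interval(-2/5, -7/24), Range(-1, 16, 1)), ProductSet(Interval(1/8, 5/8), Range(0, 16, 1)))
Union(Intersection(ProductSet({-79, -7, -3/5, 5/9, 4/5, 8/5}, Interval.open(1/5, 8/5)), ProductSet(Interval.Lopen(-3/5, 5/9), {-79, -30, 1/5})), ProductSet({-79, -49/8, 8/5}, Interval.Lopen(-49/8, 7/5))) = ProductSet({-79, -49/8, 8/5}, Interval.Lopen(-49/8, 7/5))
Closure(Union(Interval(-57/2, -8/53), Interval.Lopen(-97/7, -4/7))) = Interval(-57/2, -8/53)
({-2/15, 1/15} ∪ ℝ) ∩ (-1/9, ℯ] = (-1/9, ℯ]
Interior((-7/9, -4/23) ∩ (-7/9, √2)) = (-7/9, -4/23)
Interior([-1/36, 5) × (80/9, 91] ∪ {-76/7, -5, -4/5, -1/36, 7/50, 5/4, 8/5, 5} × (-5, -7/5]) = (-1/36, 5) × (80/9, 91)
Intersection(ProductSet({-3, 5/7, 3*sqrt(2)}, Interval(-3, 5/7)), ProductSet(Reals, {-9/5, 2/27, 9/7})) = ProductSet({-3, 5/7, 3*sqrt(2)}, {-9/5, 2/27})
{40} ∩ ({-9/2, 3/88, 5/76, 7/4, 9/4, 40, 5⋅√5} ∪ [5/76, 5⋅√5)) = {40}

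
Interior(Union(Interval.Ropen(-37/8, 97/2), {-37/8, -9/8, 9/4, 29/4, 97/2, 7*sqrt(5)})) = Interval.open(-37/8, 97/2)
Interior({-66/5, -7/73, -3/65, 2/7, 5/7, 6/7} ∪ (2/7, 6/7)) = (2/7, 6/7)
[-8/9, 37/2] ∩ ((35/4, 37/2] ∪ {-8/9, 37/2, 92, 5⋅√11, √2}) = {-8/9, √2} ∪ (35/4, 37/2]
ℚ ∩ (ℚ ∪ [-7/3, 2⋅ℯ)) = ℚ ∪ (ℚ ∩ [-7/3, 2⋅ℯ))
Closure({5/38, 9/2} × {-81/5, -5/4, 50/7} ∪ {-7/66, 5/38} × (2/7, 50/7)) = ({5/38, 9/2} × {-81/5, -5/4, 50/7}) ∪ ({-7/66, 5/38} × [2/7, 50/7])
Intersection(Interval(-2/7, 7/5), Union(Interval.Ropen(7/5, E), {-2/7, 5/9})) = {-2/7, 5/9, 7/5}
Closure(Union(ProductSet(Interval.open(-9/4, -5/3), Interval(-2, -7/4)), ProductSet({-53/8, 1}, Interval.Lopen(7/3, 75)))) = Union(ProductSet({-53/8, 1}, Interval(7/3, 75)), ProductSet(Interval(-9/4, -5/3), Interval(-2, -7/4)))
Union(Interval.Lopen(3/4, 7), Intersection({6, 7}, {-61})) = Interval.Lopen(3/4, 7)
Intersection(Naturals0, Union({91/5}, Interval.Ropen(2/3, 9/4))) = Range(1, 3, 1)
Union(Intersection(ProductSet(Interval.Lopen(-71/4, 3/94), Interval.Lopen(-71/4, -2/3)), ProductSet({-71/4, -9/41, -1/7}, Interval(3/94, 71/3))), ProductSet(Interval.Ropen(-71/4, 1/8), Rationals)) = ProductSet(Interval.Ropen(-71/4, 1/8), Rationals)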